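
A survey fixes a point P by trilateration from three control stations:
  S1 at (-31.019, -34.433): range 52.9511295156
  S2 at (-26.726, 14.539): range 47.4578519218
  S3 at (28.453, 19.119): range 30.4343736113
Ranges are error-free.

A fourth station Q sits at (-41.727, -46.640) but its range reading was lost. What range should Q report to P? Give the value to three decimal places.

68.509

eq1: (x + 31.019)² + (y + 34.433)² = 52.9511295156²
eq2: (x + 26.726)² + (y − 14.539)² = 47.4578519218²
eq3: (x − 28.453)² + (y − 19.119)² = 30.4343736113²
eq1−eq3, eq1−eq2 (x²,y² cancel):
  118.944·x + 107.104·y = 904.870540
  8.586·x + 97.944·y = -670.573845
det = 118.944·97.944 − 107.104·8.586 = 10730.256192
x = (904.870540·97.944 − 107.104·-670.573845) / 10730.256192 = 14.952838
y = (118.944·-670.573845 − 904.870540·8.586) / 10730.256192 = -8.157303
|P − Q| = √((14.952838 − -41.727)² + (-8.157303 − -46.640)²) = 68.509284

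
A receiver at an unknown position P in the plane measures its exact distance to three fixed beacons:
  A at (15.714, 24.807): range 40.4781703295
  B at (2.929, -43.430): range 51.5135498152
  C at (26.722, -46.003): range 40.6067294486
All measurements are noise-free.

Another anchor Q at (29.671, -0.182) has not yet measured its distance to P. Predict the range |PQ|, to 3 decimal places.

12.685

eq1: (x − 15.714)² + (y − 24.807)² = 40.4781703295²
eq2: (x − 2.929)² + (y + 43.430)² = 51.5135498152²
eq3: (x − 26.722)² + (y + 46.003)² = 40.6067294486²
eq3−eq1, eq3−eq2 (x²,y² cancel):
  -22.016·x + 141.620·y = -1957.600045
  -47.586·x + 5.146·y = -1940.336690
det = -22.016·5.146 − 141.620·-47.586 = 6625.834984
x = (-1957.600045·5.146 − 141.620·-1940.336690) / 6625.834984 = 39.952198
y = (-22.016·-1940.336690 − -1957.600045·-47.586) / 6625.834984 = -7.612007
|P − Q| = √((39.952198 − 29.671)² + (-7.612007 − -0.182)²) = 12.684953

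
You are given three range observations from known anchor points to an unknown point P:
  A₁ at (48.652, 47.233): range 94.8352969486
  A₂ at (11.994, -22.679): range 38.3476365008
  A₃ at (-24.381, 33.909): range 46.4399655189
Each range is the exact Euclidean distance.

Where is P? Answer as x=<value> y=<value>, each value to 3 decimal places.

x=-24.985 y=-12.527

eq1: (x − 48.652)² + (y − 47.233)² = 94.8352969486²
eq2: (x − 11.994)² + (y + 22.679)² = 38.3476365008²
eq3: (x + 24.381)² + (y − 33.909)² = 46.4399655189²
eq1−eq3, eq1−eq2 (x²,y² cancel):
  -146.066·x − 26.648·y = 3983.343199
  -73.316·x − 139.824·y = 3583.412006
det = -146.066·-139.824 − -26.648·-73.316 = 18469.807616
x = (3983.343199·-139.824 − -26.648·3583.412006) / 18469.807616 = -24.985437
y = (-146.066·3583.412006 − 3983.343199·-73.316) / 18469.807616 = -12.527032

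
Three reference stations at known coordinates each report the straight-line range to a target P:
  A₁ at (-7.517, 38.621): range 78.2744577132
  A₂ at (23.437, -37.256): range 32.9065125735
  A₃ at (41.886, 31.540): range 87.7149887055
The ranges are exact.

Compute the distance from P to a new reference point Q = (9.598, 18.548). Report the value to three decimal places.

eq1: (x + 7.517)² + (y − 38.621)² = 78.2744577132²
eq2: (x − 23.437)² + (y + 37.256)² = 32.9065125735²
eq3: (x − 41.886)² + (y − 31.540)² = 87.7149887055²
eq1−eq2, eq1−eq3 (x²,y² cancel):
  61.908·x − 151.754·y = 5433.267736
  98.806·x − 14.162·y = -365.906847
det = 61.908·-14.162 − -151.754·98.806 = 14117.464628
x = (5433.267736·-14.162 − -151.754·-365.906847) / 14117.464628 = -9.383680
y = (61.908·-365.906847 − 5433.267736·98.806) / 14117.464628 = -39.631196
|P − Q| = √((-9.383680 − 9.598)² + (-39.631196 − 18.548)²) = 61.197411

61.197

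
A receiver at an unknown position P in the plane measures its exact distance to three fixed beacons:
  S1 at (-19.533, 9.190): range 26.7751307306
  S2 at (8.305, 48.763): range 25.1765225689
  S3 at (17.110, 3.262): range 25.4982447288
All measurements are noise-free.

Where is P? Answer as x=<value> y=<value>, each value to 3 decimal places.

eq1: (x + 19.533)² + (y − 9.190)² = 26.7751307306²
eq2: (x − 8.305)² + (y − 48.763)² = 25.1765225689²
eq3: (x − 17.110)² + (y − 3.262)² = 25.4982447288²
eq2−eq3, eq2−eq1 (x²,y² cancel):
  17.610·x − 91.002·y = -2159.713646
  -55.676·x − 79.146·y = -2063.859342
det = 17.610·-79.146 − -91.002·-55.676 = -6460.388412
x = (-2159.713646·-79.146 − -91.002·-2063.859342) / -6460.388412 = 2.613253
y = (17.610·-2063.859342 − -2159.713646·-55.676) / -6460.388412 = 24.238292

x=2.613 y=24.238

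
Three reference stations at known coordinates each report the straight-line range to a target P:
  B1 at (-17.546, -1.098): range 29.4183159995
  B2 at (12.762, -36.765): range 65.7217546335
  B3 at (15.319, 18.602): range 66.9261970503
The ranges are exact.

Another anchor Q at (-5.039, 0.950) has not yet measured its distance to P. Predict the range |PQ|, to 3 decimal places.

42.073

eq1: (x + 17.546)² + (y + 1.098)² = 29.4183159995²
eq2: (x − 12.762)² + (y + 36.765)² = 65.7217546335²
eq3: (x − 15.319)² + (y − 18.602)² = 66.9261970503²
eq2−eq1, eq2−eq3 (x²,y² cancel):
  -60.616·x + 71.334·y = 2248.445567
  5.114·x + 110.734·y = -1093.594524
det = -60.616·110.734 − 71.334·5.114 = -7077.054220
x = (2248.445567·110.734 − 71.334·-1093.594524) / -7077.054220 = -46.204230
y = (-60.616·-1093.594524 − 2248.445567·5.114) / -7077.054220 = -7.742031
|P − Q| = √((-46.204230 − -5.039)² + (-7.742031 − 0.950)²) = 42.072884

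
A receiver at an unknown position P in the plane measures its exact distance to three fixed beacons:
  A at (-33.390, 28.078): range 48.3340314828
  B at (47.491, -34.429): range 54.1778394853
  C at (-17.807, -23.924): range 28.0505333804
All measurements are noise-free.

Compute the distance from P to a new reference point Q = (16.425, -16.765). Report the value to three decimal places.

eq1: (x + 33.390)² + (y − 28.078)² = 48.3340314828²
eq2: (x − 47.491)² + (y + 34.429)² = 54.1778394853²
eq3: (x + 17.807)² + (y + 23.924)² = 28.0505333804²
eq2−eq1, eq2−eq3 (x²,y² cancel):
  -161.762·x + 125.014·y = -938.425246
  -130.596·x + 21.010·y = -402.898229
det = -161.762·21.010 − 125.014·-130.596 = 12927.708724
x = (-938.425246·21.010 − 125.014·-402.898229) / 12927.708724 = 2.371001
y = (-161.762·-402.898229 − -938.425246·-130.596) / 12927.708724 = -4.438602
|P − Q| = √((2.371001 − 16.425)² + (-4.438602 − -16.765)²) = 18.693715

18.694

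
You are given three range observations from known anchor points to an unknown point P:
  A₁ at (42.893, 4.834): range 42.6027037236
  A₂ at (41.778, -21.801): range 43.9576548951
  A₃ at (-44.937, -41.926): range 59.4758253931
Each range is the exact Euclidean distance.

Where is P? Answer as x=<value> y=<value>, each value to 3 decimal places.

x=1.340 y=-4.566

eq1: (x − 42.893)² + (y − 4.834)² = 42.6027037236²
eq2: (x − 41.778)² + (y + 21.801)² = 43.9576548951²
eq3: (x + 44.937)² + (y + 41.926)² = 59.4758253931²
eq2−eq3, eq2−eq1 (x²,y² cancel):
  -173.430·x − 40.250·y = -48.659822
  2.230·x + 53.270·y = -240.222821
det = -173.430·53.270 − -40.250·2.230 = -9148.858600
x = (-48.659822·53.270 − -40.250·-240.222821) / -9148.858600 = 1.340176
y = (-173.430·-240.222821 − -48.659822·2.230) / -9148.858600 = -4.565636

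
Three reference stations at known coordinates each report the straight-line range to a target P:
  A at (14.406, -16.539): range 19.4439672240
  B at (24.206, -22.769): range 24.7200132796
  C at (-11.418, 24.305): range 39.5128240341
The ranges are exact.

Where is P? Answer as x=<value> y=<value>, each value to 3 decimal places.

eq1: (x − 14.406)² + (y + 16.539)² = 19.4439672240²
eq2: (x − 24.206)² + (y + 22.769)² = 24.7200132796²
eq3: (x + 11.418)² + (y − 24.305)² = 39.5128240341²
eq1−eq3, eq1−eq2 (x²,y² cancel):
  -51.648·x + 81.688·y = -943.163010
  19.600·x − 12.460·y = 390.275245
det = -51.648·-12.460 − 81.688·19.600 = -957.550720
x = (-943.163010·-12.460 − 81.688·390.275245) / -957.550720 = 21.021334
y = (-51.648·390.275245 − -943.163010·19.600) / -957.550720 = 1.745016

x=21.021 y=1.745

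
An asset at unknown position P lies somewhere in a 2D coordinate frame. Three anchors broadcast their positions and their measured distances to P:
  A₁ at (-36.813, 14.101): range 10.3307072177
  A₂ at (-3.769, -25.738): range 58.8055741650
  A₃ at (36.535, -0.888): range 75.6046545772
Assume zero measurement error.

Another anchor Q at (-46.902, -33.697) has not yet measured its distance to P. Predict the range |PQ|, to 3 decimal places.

eq1: (x + 36.813)² + (y − 14.101)² = 10.3307072177²
eq2: (x + 3.769)² + (y + 25.738)² = 58.8055741650²
eq3: (x − 36.535)² + (y + 0.888)² = 75.6046545772²
eq3−eq1, eq3−eq2 (x²,y² cancel):
  -146.696·x + 29.978·y = 5827.780683
  -80.608·x − 49.700·y = 1599.023477
det = -146.696·-49.700 − 29.978·-80.608 = 9707.257824
x = (5827.780683·-49.700 − 29.978·1599.023477) / 9707.257824 = -34.775653
y = (-146.696·1599.023477 − 5827.780683·-80.608) / 9707.257824 = 24.228819
|P − Q| = √((-34.775653 − -46.902)² + (24.228819 − -33.697)²) = 59.181491

59.181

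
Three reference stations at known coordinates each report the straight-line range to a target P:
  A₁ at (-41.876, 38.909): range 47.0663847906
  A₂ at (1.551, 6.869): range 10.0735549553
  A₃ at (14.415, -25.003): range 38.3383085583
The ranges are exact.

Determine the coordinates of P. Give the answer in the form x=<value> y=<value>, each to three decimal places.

x=-8.462 y=5.762

eq1: (x + 41.876)² + (y − 38.909)² = 47.0663847906²
eq2: (x − 1.551)² + (y − 6.869)² = 10.0735549553²
eq3: (x − 14.415)² + (y + 25.003)² = 38.3383085583²
eq1−eq2, eq1−eq3 (x²,y² cancel):
  86.854·x − 64.080·y = -1104.152827
  112.582·x − 127.824·y = -1689.148749
det = 86.854·-127.824 − -64.080·112.582 = -3887.771136
x = (-1104.152827·-127.824 − -64.080·-1689.148749) / -3887.771136 = -8.461552
y = (86.854·-1689.148749 − -1104.152827·112.582) / -3887.771136 = 5.762065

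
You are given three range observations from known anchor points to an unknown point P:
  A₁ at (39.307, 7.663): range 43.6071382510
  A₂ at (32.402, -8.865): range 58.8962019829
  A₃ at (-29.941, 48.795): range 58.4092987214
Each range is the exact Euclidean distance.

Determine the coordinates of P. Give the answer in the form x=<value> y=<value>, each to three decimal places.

x=28.458 y=49.899

eq1: (x − 39.307)² + (y − 7.663)² = 43.6071382510²
eq2: (x − 32.402)² + (y + 8.865)² = 58.8962019829²
eq3: (x + 29.941)² + (y − 48.795)² = 58.4092987214²
eq2−eq3, eq2−eq1 (x²,y² cancel):
  -124.686·x + 115.320·y = 2206.054108
  13.810·x + 33.056·y = 2042.464091
det = -124.686·33.056 − 115.320·13.810 = -5714.189616
x = (2206.054108·33.056 − 115.320·2042.464091) / -5714.189616 = 28.457865
y = (-124.686·2042.464091 − 2206.054108·13.810) / -5714.189616 = 49.898989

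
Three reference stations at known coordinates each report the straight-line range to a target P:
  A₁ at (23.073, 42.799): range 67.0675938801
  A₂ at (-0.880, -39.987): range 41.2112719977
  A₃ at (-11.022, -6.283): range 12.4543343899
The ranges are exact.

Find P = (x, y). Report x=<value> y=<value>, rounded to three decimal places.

x=-23.452 y=-5.507

eq1: (x − 23.073)² + (y − 42.799)² = 67.0675938801²
eq2: (x + 0.880)² + (y + 39.987)² = 41.2112719977²
eq3: (x + 11.022)² + (y + 6.283)² = 12.4543343899²
eq1−eq2, eq1−eq3 (x²,y² cancel):
  -47.906·x − 165.572·y = 2035.310048
  -68.190·x − 98.164·y = 2139.794547
det = -47.906·-98.164 − -165.572·-68.190 = -6587.710096
x = (2035.310048·-98.164 − -165.572·2139.794547) / -6587.710096 = -23.452138
y = (-47.906·2139.794547 − 2035.310048·-68.190) / -6587.710096 = -5.507042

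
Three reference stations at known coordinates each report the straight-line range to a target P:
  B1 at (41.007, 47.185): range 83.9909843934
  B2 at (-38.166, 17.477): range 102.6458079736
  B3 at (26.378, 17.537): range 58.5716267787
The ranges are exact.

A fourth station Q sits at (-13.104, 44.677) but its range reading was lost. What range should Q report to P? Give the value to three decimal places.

102.255

eq1: (x − 41.007)² + (y − 47.185)² = 83.9909843934²
eq2: (x + 38.166)² + (y − 17.477)² = 102.6458079736²
eq3: (x − 26.378)² + (y − 17.537)² = 58.5716267787²
eq1−eq3, eq1−eq2 (x²,y² cancel):
  -29.258·x − 59.296·y = 719.196975
  -158.346·x − 59.416·y = -5627.585624
det = -29.258·-59.416 − -59.296·-158.346 = -7650.891088
x = (719.196975·-59.416 − -59.296·-5627.585624) / -7650.891088 = 49.200168
y = (-29.258·-5627.585624 − 719.196975·-158.346) / -7650.891088 = -36.405415
|P − Q| = √((49.200168 − -13.104)² + (-36.405415 − 44.677)²) = 102.255402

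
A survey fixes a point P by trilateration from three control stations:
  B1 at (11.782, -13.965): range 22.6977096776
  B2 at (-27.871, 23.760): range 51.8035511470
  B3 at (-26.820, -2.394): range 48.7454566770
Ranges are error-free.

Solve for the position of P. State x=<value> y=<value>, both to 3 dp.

x=21.060 y=6.750

eq1: (x − 11.782)² + (y + 13.965)² = 22.6977096776²
eq2: (x + 27.871)² + (y − 23.760)² = 51.8035511470²
eq3: (x + 26.820)² + (y + 2.394)² = 48.7454566770²
eq1−eq3, eq1−eq2 (x²,y² cancel):
  -77.204·x + 23.142·y = -1469.726635
  -79.306·x + 75.450·y = -1160.928395
det = -77.204·75.450 − 23.142·-79.306 = -3989.742348
x = (-1469.726635·75.450 − 23.142·-1160.928395) / -3989.742348 = 21.060174
y = (-77.204·-1160.928395 − -1469.726635·-79.306) / -3989.742348 = 6.749765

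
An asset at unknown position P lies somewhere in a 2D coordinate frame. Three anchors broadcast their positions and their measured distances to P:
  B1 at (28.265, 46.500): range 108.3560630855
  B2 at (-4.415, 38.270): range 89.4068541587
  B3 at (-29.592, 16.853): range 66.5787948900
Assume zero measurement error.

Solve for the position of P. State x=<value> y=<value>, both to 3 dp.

eq1: (x − 28.265)² + (y − 46.500)² = 108.3560630855²
eq2: (x + 4.415)² + (y − 38.270)² = 89.4068541587²
eq3: (x + 29.592)² + (y − 16.853)² = 66.5787948900²
eq1−eq2, eq1−eq3 (x²,y² cancel):
  -65.360·x − 16.460·y = 2270.375737
  -115.714·x − 59.294·y = 5506.850326
det = -65.360·-59.294 − -16.460·-115.714 = 1970.803400
x = (2270.375737·-59.294 − -16.460·5506.850326) / 1970.803400 = -22.314201
y = (-65.360·5506.850326 − 2270.375737·-115.714) / 1970.803400 = -49.326827

x=-22.314 y=-49.327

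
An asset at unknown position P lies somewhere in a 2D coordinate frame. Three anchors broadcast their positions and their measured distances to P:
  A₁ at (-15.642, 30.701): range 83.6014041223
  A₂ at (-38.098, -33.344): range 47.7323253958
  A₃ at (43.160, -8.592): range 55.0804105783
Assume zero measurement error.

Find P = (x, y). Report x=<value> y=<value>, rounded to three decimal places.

eq1: (x + 15.642)² + (y − 30.701)² = 83.6014041223²
eq2: (x + 38.098)² + (y + 33.344)² = 47.7323253958²
eq3: (x − 43.160)² + (y + 8.592)² = 55.0804105783²
eq2−eq1, eq2−eq3 (x²,y² cancel):
  44.912·x + 128.090·y = -6086.876259
  162.516·x + 49.504·y = -1382.148618
det = 44.912·49.504 − 128.090·162.516 = -18593.350792
x = (-6086.876259·49.504 − 128.090·-1382.148618) / -18593.350792 = 6.684395
y = (44.912·-1382.148618 − -6086.876259·162.516) / -18593.350792 = -49.864047

x=6.684 y=-49.864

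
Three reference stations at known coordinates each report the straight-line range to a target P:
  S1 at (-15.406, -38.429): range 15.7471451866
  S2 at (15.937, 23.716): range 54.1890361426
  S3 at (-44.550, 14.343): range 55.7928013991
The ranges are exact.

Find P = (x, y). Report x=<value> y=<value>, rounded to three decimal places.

eq1: (x + 15.406)² + (y + 38.429)² = 15.7471451866²
eq2: (x − 15.937)² + (y − 23.716)² = 54.1890361426²
eq3: (x + 44.550)² + (y − 14.343)² = 55.7928013991²
eq1−eq3, eq1−eq2 (x²,y² cancel):
  -58.288·x + 105.544·y = -2388.572834
  62.686·x + 124.290·y = -3586.175309
det = -58.288·124.290 − 105.544·62.686 = -13860.746704
x = (-2388.572834·124.290 − 105.544·-3586.175309) / -13860.746704 = -5.888829
y = (-58.288·-3586.175309 − -2388.572834·62.686) / -13860.746704 = -25.883242

x=-5.889 y=-25.883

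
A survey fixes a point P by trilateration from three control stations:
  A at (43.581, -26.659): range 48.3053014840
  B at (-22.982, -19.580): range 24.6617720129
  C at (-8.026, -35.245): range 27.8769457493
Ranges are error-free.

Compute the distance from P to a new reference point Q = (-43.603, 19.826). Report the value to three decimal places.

eq1: (x − 43.581)² + (y + 26.659)² = 48.3053014840²
eq2: (x + 22.982)² + (y + 19.580)² = 24.6617720129²
eq3: (x + 8.026)² + (y + 35.245)² = 27.8769457493²
eq2−eq1, eq2−eq3 (x²,y² cancel):
  133.126·x − 14.158·y = -26.742035
  29.912·x − 31.330·y = 226.156872
det = 133.126·-31.330 − -14.158·29.912 = -3747.343484
x = (-26.742035·-31.330 − -14.158·226.156872) / -3747.343484 = -1.078032
y = (133.126·226.156872 − -26.742035·29.912) / -3747.343484 = -8.247781
|P − Q| = √((-1.078032 − -43.603)² + (-8.247781 − 19.826)²) = 50.955962

50.956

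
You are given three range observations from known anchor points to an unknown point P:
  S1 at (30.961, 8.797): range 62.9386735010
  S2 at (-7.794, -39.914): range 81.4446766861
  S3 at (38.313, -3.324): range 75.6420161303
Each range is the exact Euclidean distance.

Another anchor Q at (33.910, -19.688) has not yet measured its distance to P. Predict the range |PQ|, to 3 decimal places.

eq1: (x − 30.961)² + (y − 8.797)² = 62.9386735010²
eq2: (x + 7.794)² + (y + 39.914)² = 81.4446766861²
eq3: (x − 38.313)² + (y + 3.324)² = 75.6420161303²
eq3−eq2, eq3−eq1 (x²,y² cancel):
  -92.214·x − 73.180·y = -736.581869
  -14.704·x + 24.242·y = 1317.473767
det = -92.214·24.242 − -73.180·-14.704 = -3311.490508
x = (-736.581869·24.242 − -73.180·1317.473767) / -3311.490508 = -23.722403
y = (-92.214·1317.473767 − -736.581869·-14.704) / -3311.490508 = 39.957906
|P − Q| = √((-23.722403 − 33.910)² + (39.957906 − -19.688)²) = 82.940509

82.941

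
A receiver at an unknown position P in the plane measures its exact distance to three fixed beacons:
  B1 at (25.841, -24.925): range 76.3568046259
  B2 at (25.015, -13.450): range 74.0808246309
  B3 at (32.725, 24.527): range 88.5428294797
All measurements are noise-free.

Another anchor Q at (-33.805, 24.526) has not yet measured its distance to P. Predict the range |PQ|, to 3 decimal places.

eq1: (x − 25.841)² + (y + 24.925)² = 76.3568046259²
eq2: (x − 25.015)² + (y + 13.450)² = 74.0808246309²
eq3: (x − 32.725)² + (y − 24.527)² = 88.5428294797²
eq3−eq2, eq3−eq1 (x²,y² cancel):
  -15.420·x − 75.954·y = 1486.017445
  -13.768·x − 98.904·y = 1625.984592
det = -15.420·-98.904 − -75.954·-13.768 = 479.365008
x = (1486.017445·-98.904 − -75.954·1625.984592) / 479.365008 = -48.966936
y = (-15.420·1625.984592 − 1486.017445·-13.768) / 479.365008 = -9.623552
|P − Q| = √((-48.966936 − -33.805)² + (-9.623552 − 24.526)²) = 37.364103

37.364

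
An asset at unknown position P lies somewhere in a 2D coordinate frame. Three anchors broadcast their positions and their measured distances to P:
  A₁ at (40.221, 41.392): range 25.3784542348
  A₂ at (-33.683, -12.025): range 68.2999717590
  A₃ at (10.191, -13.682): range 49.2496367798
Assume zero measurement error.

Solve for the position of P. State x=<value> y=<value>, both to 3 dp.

eq1: (x − 40.221)² + (y − 41.392)² = 25.3784542348²
eq2: (x + 33.683)² + (y + 12.025)² = 68.2999717590²
eq3: (x − 10.191)² + (y + 13.682)² = 49.2496367798²
eq3−eq1, eq3−eq2 (x²,y² cancel):
  60.060·x + 110.148·y = 4821.433684
  -87.748·x + 3.314·y = -1251.267910
det = 60.060·3.314 − 110.148·-87.748 = 9864.305544
x = (4821.433684·3.314 − 110.148·-1251.267910) / 9864.305544 = 15.591862
y = (60.060·-1251.267910 − 4821.433684·-87.748) / 9864.305544 = 35.270604

x=15.592 y=35.271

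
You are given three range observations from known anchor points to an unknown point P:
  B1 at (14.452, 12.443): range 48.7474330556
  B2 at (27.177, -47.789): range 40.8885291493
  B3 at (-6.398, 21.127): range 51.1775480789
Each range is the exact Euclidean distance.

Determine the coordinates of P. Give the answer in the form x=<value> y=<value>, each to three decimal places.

x=-9.615 y=-29.949

eq1: (x − 14.452)² + (y − 12.443)² = 48.7474330556²
eq2: (x − 27.177)² + (y + 47.789)² = 40.8885291493²
eq3: (x + 6.398)² + (y − 21.127)² = 51.1775480789²
eq3−eq1, eq3−eq2 (x²,y² cancel):
  41.700·x − 17.368·y = 119.233218
  67.150·x − 137.832·y = 3482.362928
det = 41.700·-137.832 − -17.368·67.150 = -4581.333200
x = (119.233218·-137.832 − -17.368·3482.362928) / -4581.333200 = -9.614565
y = (41.700·3482.362928 − 119.233218·67.150) / -4581.333200 = -29.949366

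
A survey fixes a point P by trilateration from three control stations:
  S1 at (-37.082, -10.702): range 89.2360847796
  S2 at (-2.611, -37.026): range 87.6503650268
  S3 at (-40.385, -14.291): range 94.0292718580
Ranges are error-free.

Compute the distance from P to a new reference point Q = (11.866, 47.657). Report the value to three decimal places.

23.488

eq1: (x + 37.082)² + (y + 10.702)² = 89.2360847796²
eq2: (x + 2.611)² + (y + 37.026)² = 87.6503650268²
eq3: (x + 40.385)² + (y + 14.291)² = 94.0292718580²
eq3−eq2, eq3−eq1 (x²,y² cancel):
  75.548·x − 45.470·y = 701.478568
  6.606·x + 7.178·y = 532.851761
det = 75.548·7.178 − -45.470·6.606 = 842.658364
x = (701.478568·7.178 − -45.470·532.851761) / 842.658364 = 34.728170
y = (75.548·532.851761 − 701.478568·6.606) / 842.658364 = 42.273262
|P − Q| = √((34.728170 − 11.866)² + (42.273262 − 47.657)²) = 23.487517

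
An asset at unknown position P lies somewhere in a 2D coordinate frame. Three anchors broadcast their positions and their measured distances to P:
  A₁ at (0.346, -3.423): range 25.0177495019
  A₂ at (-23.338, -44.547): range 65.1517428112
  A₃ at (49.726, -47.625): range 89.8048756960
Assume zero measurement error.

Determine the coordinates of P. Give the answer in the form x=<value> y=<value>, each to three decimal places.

x=-10.196 y=19.265

eq1: (x − 0.346)² + (y + 3.423)² = 25.0177495019²
eq2: (x + 23.338)² + (y + 44.547)² = 65.1517428112²
eq3: (x − 49.726)² + (y + 47.625)² = 89.8048756960²
eq3−eq1, eq3−eq2 (x²,y² cancel):
  -98.760·x + 88.404·y = 2710.048853
  -146.128·x + 6.156·y = 1608.447859
det = -98.760·6.156 − 88.404·-146.128 = 12310.333152
x = (2710.048853·6.156 − 88.404·1608.447859) / 12310.333152 = -10.195513
y = (-98.760·1608.447859 − 2710.048853·-146.128) / 12310.333152 = 19.265418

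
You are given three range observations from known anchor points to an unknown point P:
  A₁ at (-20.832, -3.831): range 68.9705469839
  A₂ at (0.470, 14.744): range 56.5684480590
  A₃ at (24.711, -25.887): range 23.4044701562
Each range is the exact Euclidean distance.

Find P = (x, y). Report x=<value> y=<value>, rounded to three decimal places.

eq1: (x + 20.832)² + (y + 3.831)² = 68.9705469839²
eq2: (x − 0.470)² + (y − 14.744)² = 56.5684480590²
eq3: (x − 24.711)² + (y + 25.887)² = 23.4044701562²
eq2−eq3, eq2−eq1 (x²,y² cancel):
  48.482·x − 81.262·y = 3715.383947
  -42.604·x − 37.150·y = -1325.904686
det = 48.482·-37.150 − -81.262·-42.604 = -5263.192548
x = (3715.383947·-37.150 − -81.262·-1325.904686) / -5263.192548 = 46.696407
y = (48.482·-1325.904686 − 3715.383947·-42.604) / -5263.192548 = -17.861347

x=46.696 y=-17.861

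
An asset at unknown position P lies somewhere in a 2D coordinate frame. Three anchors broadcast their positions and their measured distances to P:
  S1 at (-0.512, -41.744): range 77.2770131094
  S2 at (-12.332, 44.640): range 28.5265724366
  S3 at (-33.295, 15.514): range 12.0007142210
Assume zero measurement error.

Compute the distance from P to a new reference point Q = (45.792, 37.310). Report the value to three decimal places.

eq1: (x + 0.512)² + (y + 41.744)² = 77.2770131094²
eq2: (x + 12.332)² + (y − 44.640)² = 28.5265724366²
eq3: (x + 33.295)² + (y − 15.514)² = 12.0007142210²
eq1−eq2, eq1−eq3 (x²,y² cancel):
  -23.640·x + 172.768·y = 5559.955564
  -65.566·x + 114.516·y = 5434.137154
det = -23.640·114.516 − 172.768·-65.566 = 8620.548448
x = (5559.955564·114.516 − 172.768·5434.137154) / 8620.548448 = -35.048946
y = (-23.640·5434.137154 − 5559.955564·-65.566) / 8620.548448 = 27.385850
|P − Q| = √((-35.048946 − 45.792)² + (27.385850 − 37.310)²) = 81.447819

81.448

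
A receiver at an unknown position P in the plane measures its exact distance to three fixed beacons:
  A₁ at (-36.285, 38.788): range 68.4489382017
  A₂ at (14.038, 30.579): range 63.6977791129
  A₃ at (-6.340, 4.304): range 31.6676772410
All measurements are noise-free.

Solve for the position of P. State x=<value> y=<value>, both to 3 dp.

eq1: (x + 36.285)² + (y − 38.788)² = 68.4489382017²
eq2: (x − 14.038)² + (y − 30.579)² = 63.6977791129²
eq3: (x + 6.340)² + (y − 4.304)² = 31.6676772410²
eq1−eq2, eq1−eq3 (x²,y² cancel):
  100.646·x − 16.418·y = -1061.119407
  59.890·x − 68.968·y = 920.025206
det = 100.646·-68.968 − -16.418·59.890 = -5958.079308
x = (-1061.119407·-68.968 − -16.418·920.025206) / -5958.079308 = -14.818241
y = (100.646·920.025206 − -1061.119407·59.890) / -5958.079308 = -26.207657

x=-14.818 y=-26.208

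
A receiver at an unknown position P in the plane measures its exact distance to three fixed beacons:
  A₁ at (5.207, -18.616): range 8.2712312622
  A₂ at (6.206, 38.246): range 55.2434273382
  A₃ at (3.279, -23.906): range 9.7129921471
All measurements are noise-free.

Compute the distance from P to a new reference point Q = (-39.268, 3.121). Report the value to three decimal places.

41.370

eq1: (x − 5.207)² + (y + 18.616)² = 8.2712312622²
eq2: (x − 6.206)² + (y − 38.246)² = 55.2434273382²
eq3: (x − 3.279)² + (y + 23.906)² = 9.7129921471²
eq3−eq2, eq3−eq1 (x²,y² cancel):
  5.854·x + 124.304·y = -2038.471773
  3.856·x + 10.580·y = -182.651422
det = 5.854·10.580 − 124.304·3.856 = -417.380904
x = (-2038.471773·10.580 − 124.304·-182.651422) / -417.380904 = -2.724780
y = (5.854·-182.651422 − -2038.471773·3.856) / -417.380904 = -16.270763
|P − Q| = √((-2.724780 − -39.268)² + (-16.270763 − 3.121)²) = 41.369644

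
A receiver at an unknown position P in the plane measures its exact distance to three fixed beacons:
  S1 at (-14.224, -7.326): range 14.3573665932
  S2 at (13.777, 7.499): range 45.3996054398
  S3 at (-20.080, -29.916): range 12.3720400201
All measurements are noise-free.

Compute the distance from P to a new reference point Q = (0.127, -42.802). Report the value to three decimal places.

34.342

eq1: (x + 14.224)² + (y + 7.326)² = 14.3573665932²
eq2: (x − 13.777)² + (y − 7.499)² = 45.3996054398²
eq3: (x + 20.080)² + (y + 29.916)² = 12.3720400201²
eq2−eq3, eq2−eq1 (x²,y² cancel):
  -67.714·x − 74.830·y = 2960.189526
  -56.002·x − 29.650·y = 1864.941921
det = -67.714·-29.650 − -74.830·-56.002 = -2182.909560
x = (2960.189526·-29.650 − -74.830·1864.941921) / -2182.909560 = -23.722460
y = (-67.714·1864.941921 − 2960.189526·-56.002) / -2182.909560 = -18.092301
|P − Q| = √((-23.722460 − 0.127)² + (-18.092301 − -42.802)²) = 34.341898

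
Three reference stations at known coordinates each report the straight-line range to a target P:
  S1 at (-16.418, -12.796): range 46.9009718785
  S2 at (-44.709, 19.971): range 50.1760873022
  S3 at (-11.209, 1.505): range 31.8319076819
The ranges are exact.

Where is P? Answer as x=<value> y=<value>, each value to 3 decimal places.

eq1: (x + 16.418)² + (y + 12.796)² = 46.9009718785²
eq2: (x + 44.709)² + (y − 19.971)² = 50.1760873022²
eq3: (x + 11.209)² + (y − 1.505)² = 31.8319076819²
eq1−eq3, eq1−eq2 (x²,y² cancel):
  10.418·x + 28.602·y = 881.049182
  -56.582·x + 65.534·y = 1646.508608
det = 10.418·65.534 − 28.602·-56.582 = 2301.091576
x = (881.049182·65.534 − 28.602·1646.508608) / 2301.091576 = 4.626169
y = (10.418·1646.508608 − 881.049182·-56.582) / 2301.091576 = 29.118724

x=4.626 y=29.119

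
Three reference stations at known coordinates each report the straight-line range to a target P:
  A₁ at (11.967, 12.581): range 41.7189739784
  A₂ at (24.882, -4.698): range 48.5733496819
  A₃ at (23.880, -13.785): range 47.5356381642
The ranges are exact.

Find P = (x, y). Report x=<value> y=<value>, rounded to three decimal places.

eq1: (x − 11.967)² + (y − 12.581)² = 41.7189739784²
eq2: (x − 24.882)² + (y + 4.698)² = 48.5733496819²
eq3: (x − 23.880)² + (y + 13.785)² = 47.5356381642²
eq1−eq3, eq1−eq2 (x²,y² cancel):
  23.826·x − 52.732·y = -60.374131
  25.830·x − 34.558·y = -279.203032
det = 23.826·-34.558 − -52.732·25.830 = 538.688652
x = (-60.374131·-34.558 − -52.732·-279.203032) / 538.688652 = -23.457938
y = (23.826·-279.203032 − -60.374131·25.830) / 538.688652 = -9.454121

x=-23.458 y=-9.454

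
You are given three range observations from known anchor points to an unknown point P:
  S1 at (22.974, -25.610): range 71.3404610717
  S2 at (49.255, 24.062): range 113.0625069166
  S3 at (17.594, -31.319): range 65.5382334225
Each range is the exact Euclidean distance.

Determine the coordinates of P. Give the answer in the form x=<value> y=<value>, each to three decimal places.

eq1: (x − 22.974)² + (y + 25.610)² = 71.3404610717²
eq2: (x − 49.255)² + (y − 24.062)² = 113.0625069166²
eq3: (x − 17.594)² + (y + 31.319)² = 65.5382334225²
eq3−eq1, eq3−eq2 (x²,y² cancel):
  10.760·x + 11.418·y = -900.953167
  63.322·x + 110.762·y = -6773.264158
det = 10.760·110.762 − 11.418·63.322 = 468.788524
x = (-900.953167·110.762 − 11.418·-6773.264158) / 468.788524 = -47.898452
y = (10.760·-6773.264158 − -900.953167·63.322) / 468.788524 = -33.768245

x=-47.898 y=-33.768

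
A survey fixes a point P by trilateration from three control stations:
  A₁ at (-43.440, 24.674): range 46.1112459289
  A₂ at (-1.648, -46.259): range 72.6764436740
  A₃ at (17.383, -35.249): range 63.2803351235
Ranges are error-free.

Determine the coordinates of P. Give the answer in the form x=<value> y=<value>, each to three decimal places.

eq1: (x + 43.440)² + (y − 24.674)² = 46.1112459289²
eq2: (x + 1.648)² + (y + 46.259)² = 72.6764436740²
eq3: (x − 17.383)² + (y + 35.249)² = 63.2803351235²
eq1−eq2, eq1−eq3 (x²,y² cancel):
  83.584·x − 141.866·y = -3508.847355
  121.646·x − 119.846·y = -2829.332998
det = 83.584·-119.846 − -141.866·121.646 = 7240.223372
x = (-3508.847355·-119.846 − -141.866·-2829.332998) / 7240.223372 = 2.642897
y = (83.584·-2829.332998 − -3508.847355·121.646) / 7240.223372 = 26.290663

x=2.643 y=26.291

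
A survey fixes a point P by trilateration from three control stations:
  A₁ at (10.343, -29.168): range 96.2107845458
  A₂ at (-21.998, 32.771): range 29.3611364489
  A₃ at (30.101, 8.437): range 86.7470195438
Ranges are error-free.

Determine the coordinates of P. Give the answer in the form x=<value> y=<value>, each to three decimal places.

eq1: (x − 10.343)² + (y + 29.168)² = 96.2107845458²
eq2: (x + 21.998)² + (y − 32.771)² = 29.3611364489²
eq3: (x − 30.101)² + (y − 8.437)² = 86.7470195438²
eq1−eq2, eq1−eq3 (x²,y² cancel):
  -64.682·x + 123.878·y = 8994.539301
  39.516·x + 75.210·y = 1750.972960
det = -64.682·75.210 − 123.878·39.516 = -9759.896268
x = (8994.539301·75.210 − 123.878·1750.972960) / -9759.896268 = -47.087823
y = (-64.682·1750.972960 − 8994.539301·39.516) / -9759.896268 = 48.021478

x=-47.088 y=48.021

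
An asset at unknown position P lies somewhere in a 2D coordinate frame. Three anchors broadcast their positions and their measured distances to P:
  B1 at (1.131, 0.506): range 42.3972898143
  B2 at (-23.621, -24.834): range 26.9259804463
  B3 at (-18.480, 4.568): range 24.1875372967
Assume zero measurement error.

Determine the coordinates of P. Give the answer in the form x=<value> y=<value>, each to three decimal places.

x=-40.997 y=-4.265

eq1: (x − 1.131)² + (y − 0.506)² = 42.3972898143²
eq2: (x + 23.621)² + (y + 24.834)² = 26.9259804463²
eq3: (x + 18.480)² + (y − 4.568)² = 24.1875372967²
eq3−eq2, eq3−eq1 (x²,y² cancel):
  -10.282·x − 58.804·y = 672.330710
  39.222·x − 8.124·y = -1573.335050
det = -10.282·-8.124 − -58.804·39.222 = 2389.941456
x = (672.330710·-8.124 − -58.804·-1573.335050) / 2389.941456 = -40.996991
y = (-10.282·-1573.335050 − 672.330710·39.222) / 2389.941456 = -4.265010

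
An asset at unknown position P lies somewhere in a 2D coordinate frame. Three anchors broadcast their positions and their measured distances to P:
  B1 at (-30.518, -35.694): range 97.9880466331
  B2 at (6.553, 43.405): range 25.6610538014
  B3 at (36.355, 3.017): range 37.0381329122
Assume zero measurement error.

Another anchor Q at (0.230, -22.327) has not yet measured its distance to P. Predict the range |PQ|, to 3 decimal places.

eq1: (x + 30.518)² + (y + 35.694)² = 97.9880466331²
eq2: (x − 6.553)² + (y − 43.405)² = 25.6610538014²
eq3: (x − 36.355)² + (y − 3.017)² = 37.0381329122²
eq1−eq2, eq1−eq3 (x²,y² cancel):
  74.142·x + 158.198·y = 8664.693475
  133.746·x + 77.422·y = 7355.212347
det = 74.142·77.422 − 158.198·133.746 = -15418.127784
x = (8664.693475·77.422 − 158.198·7355.212347) / -15418.127784 = 31.958613
y = (74.142·7355.212347 − 8664.693475·133.746) / -15418.127784 = 39.793284
|P − Q| = √((31.958613 − 0.230)² + (39.793284 − -22.327)²) = 69.754101

69.754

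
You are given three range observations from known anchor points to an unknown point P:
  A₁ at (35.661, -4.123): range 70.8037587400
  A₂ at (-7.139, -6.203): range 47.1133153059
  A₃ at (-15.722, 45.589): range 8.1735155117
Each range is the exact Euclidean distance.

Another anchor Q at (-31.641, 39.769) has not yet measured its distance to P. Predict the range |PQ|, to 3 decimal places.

eq1: (x − 35.661)² + (y + 4.123)² = 70.8037587400²
eq2: (x + 7.139)² + (y + 6.203)² = 47.1133153059²
eq3: (x + 15.722)² + (y − 45.589)² = 8.1735155117²
eq3−eq2, eq3−eq1 (x²,y² cancel):
  17.166·x − 103.584·y = -4388.953798
  102.766·x − 99.424·y = -5983.198051
det = 17.166·-99.424 − -103.584·102.766 = 8938.200960
x = (-4388.953798·-99.424 − -103.584·-5983.198051) / 8938.200960 = -20.518250
y = (17.166·-5983.198051 − -4388.953798·102.766) / 8938.200960 = 38.970666
|P − Q| = √((-20.518250 − -31.641)² + (38.970666 − 39.769)²) = 11.151363

11.151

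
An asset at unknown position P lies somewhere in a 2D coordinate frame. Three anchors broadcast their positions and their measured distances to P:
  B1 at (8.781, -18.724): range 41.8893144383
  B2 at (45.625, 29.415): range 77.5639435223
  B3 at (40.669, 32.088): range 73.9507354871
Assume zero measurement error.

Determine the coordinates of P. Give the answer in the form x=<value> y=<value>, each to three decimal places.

eq1: (x − 8.781)² + (y + 18.724)² = 41.8893144383²
eq2: (x − 45.625)² + (y − 29.415)² = 77.5639435223²
eq3: (x − 40.669)² + (y − 32.088)² = 73.9507354871²
eq1−eq2, eq1−eq3 (x²,y² cancel):
  73.688·x + 96.278·y = -1742.261958
  63.776·x + 101.624·y = -1458.083447
det = 73.688·101.624 − 96.278·63.776 = 1348.243584
x = (-1742.261958·101.624 − 96.278·-1458.083447) / 1348.243584 = -27.201517
y = (73.688·-1458.083447 − -1742.261958·63.776) / 1348.243584 = 2.722984

x=-27.202 y=2.723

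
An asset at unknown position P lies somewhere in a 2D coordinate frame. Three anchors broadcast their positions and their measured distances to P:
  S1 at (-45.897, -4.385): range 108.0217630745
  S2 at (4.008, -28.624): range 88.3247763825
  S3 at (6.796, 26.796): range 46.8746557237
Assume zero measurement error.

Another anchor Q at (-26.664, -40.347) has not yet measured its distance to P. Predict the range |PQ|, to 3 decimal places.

eq1: (x + 45.897)² + (y + 4.385)² = 108.0217630745²
eq2: (x − 4.008)² + (y + 28.624)² = 88.3247763825²
eq3: (x − 6.796)² + (y − 26.796)² = 46.8746557237²
eq3−eq1, eq3−eq2 (x²,y² cancel):
  -105.386·x − 62.362·y = -8109.916347
  -5.576·x − 110.840·y = -5532.846566
det = -105.386·-110.840 − -62.362·-5.576 = 11333.253728
x = (-8109.916347·-110.840 − -62.362·-5532.846566) / 11333.253728 = 48.870674
y = (-105.386·-5532.846566 − -8109.916347·-5.576) / 11333.253728 = 47.458893
|P − Q| = √((48.870674 − -26.664)² + (47.458893 − -40.347)²) = 115.824703

115.825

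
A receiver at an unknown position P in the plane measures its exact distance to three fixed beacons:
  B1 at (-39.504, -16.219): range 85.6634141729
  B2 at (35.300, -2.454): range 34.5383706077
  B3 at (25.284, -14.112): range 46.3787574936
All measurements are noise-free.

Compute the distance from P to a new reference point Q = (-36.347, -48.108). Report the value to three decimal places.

104.805

eq1: (x + 39.504)² + (y + 16.219)² = 85.6634141729²
eq2: (x − 35.300)² + (y + 2.454)² = 34.5383706077²
eq3: (x − 25.284)² + (y + 14.112)² = 46.3787574936²
eq3−eq1, eq3−eq2 (x²,y² cancel):
  -129.576·x − 4.214·y = -4202.038604
  20.032·x + 23.316·y = 1371.773018
det = -129.576·23.316 − -4.214·20.032 = -2936.779168
x = (-4202.038604·23.316 − -4.214·1371.773018) / -2936.779168 = 31.392922
y = (-129.576·1371.773018 − -4202.038604·20.032) / -2936.779168 = 31.862669
|P − Q| = √((31.392922 − -36.347)² + (31.862669 − -48.108)²) = 104.804604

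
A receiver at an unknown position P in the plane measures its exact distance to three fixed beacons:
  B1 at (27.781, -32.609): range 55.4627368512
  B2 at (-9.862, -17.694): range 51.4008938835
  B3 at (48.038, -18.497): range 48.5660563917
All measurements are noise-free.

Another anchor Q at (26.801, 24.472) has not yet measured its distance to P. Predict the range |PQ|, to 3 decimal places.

eq1: (x − 27.781)² + (y + 32.609)² = 55.4627368512²
eq2: (x + 9.862)² + (y + 17.694)² = 51.4008938835²
eq3: (x − 48.038)² + (y + 18.497)² = 48.5660563917²
eq2−eq3, eq2−eq1 (x²,y² cancel):
  115.800·x − 1.606·y = 2522.841832
  75.286·x − 29.830·y = 990.730875
det = 115.800·-29.830 − -1.606·75.286 = -3333.404684
x = (2522.841832·-29.830 − -1.606·990.730875) / -3333.404684 = 22.099104
y = (115.800·990.730875 − 2522.841832·75.286) / -3333.404684 = 22.561927
|P − Q| = √((22.099104 − 26.801)² + (22.561927 − 24.472)²) = 5.075057

5.075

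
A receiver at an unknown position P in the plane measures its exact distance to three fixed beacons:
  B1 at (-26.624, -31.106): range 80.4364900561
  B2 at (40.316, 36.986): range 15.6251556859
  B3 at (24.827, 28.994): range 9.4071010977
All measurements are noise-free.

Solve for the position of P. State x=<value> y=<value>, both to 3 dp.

eq1: (x + 26.624)² + (y + 31.106)² = 80.4364900561²
eq2: (x − 40.316)² + (y − 36.986)² = 15.6251556859²
eq3: (x − 24.827)² + (y − 28.994)² = 9.4071010977²
eq2−eq3, eq2−eq1 (x²,y² cancel):
  -30.978·x − 15.984·y = -1380.660148
  -133.880·x − 136.184·y = -7542.806882
det = -30.978·-136.184 − -15.984·-133.880 = 2078.770032
x = (-1380.660148·-136.184 − -15.984·-7542.806882) / 2078.770032 = 32.451688
y = (-30.978·-7542.806882 − -1380.660148·-133.880) / 2078.770032 = 23.484219

x=32.452 y=23.484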